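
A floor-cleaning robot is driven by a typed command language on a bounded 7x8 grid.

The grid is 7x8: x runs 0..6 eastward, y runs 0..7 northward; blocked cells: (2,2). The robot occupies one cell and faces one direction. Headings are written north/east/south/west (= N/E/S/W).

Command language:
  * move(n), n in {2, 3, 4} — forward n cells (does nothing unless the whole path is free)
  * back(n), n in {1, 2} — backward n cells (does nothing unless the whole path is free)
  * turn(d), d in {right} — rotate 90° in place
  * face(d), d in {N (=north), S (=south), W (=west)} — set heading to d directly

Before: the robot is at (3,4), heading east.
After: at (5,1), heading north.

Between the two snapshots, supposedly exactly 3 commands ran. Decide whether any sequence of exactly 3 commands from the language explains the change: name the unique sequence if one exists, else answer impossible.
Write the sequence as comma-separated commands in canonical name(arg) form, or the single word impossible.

no 3-step route produces this change.

impossible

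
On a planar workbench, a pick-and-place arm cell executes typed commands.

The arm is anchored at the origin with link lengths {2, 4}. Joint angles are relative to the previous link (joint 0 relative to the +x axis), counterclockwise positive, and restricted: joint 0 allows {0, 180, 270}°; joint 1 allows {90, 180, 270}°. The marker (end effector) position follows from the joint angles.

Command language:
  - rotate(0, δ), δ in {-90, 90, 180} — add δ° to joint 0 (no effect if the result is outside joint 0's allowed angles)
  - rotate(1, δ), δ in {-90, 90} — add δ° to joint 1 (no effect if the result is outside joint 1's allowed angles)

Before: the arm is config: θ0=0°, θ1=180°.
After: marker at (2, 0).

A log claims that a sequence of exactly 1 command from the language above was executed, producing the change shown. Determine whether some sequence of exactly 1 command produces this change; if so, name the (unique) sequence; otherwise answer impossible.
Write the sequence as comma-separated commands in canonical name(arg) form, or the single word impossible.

rotate(0, 180)

initial: config: θ0=0°, θ1=180°
[1] after rotate(0, 180): config: θ0=180°, θ1=180°
all 5 alternatives checked — unique.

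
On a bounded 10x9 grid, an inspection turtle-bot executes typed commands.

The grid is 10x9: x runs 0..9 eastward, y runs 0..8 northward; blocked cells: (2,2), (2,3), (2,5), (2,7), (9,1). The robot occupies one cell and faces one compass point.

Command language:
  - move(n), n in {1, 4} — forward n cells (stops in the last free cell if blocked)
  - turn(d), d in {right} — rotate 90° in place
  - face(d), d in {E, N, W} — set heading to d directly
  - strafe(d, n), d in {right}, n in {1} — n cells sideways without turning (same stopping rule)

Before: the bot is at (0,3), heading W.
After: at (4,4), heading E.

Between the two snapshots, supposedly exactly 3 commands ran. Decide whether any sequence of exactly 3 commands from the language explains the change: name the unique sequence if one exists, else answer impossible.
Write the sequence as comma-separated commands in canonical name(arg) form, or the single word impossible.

strafe(right, 1), face(E), move(4)

key: running move(4) before strafe(right, 1) would end elsewhere — order is forced
t0: at (0,3), heading W
[1] after strafe(right, 1): at (0,4), heading W
[2] after face(E): at (0,4), heading E
[3] after move(4): at (4,4), heading E
all 343 alternatives checked — unique.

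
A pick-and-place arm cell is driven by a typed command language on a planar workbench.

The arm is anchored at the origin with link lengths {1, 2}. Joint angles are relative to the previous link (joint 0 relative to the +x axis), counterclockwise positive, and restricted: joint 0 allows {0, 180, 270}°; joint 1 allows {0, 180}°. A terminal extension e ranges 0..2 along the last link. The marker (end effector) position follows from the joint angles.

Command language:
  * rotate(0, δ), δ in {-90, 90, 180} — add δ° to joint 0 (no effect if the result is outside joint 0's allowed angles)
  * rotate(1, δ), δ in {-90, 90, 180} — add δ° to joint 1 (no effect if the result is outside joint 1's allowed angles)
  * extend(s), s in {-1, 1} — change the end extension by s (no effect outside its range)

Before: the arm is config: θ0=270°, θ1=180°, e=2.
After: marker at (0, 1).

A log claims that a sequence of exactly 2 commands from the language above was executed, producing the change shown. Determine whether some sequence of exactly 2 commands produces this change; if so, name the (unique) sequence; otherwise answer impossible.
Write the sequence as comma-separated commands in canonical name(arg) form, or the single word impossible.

extend(-1), extend(-1)

begin: config: θ0=270°, θ1=180°, e=2
t=1 extend(-1) ⇒ config: θ0=270°, θ1=180°, e=1
t=2 extend(-1) ⇒ config: θ0=270°, θ1=180°, e=0
no other 2-command option fits: unique.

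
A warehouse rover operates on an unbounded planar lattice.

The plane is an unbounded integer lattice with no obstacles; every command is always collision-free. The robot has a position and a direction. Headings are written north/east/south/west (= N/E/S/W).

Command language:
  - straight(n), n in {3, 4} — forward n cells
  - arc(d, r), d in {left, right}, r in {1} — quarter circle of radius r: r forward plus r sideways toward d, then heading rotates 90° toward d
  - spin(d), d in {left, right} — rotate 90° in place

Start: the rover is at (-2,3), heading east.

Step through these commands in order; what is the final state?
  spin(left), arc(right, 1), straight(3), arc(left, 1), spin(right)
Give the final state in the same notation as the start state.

at (3,5), heading east

t0: at (-2,3), heading east
t=1 spin(left) ⇒ at (-2,3), heading north
t=2 arc(right, 1) ⇒ at (-1,4), heading east
t=3 straight(3) ⇒ at (2,4), heading east
t=4 arc(left, 1) ⇒ at (3,5), heading north
t=5 spin(right) ⇒ at (3,5), heading east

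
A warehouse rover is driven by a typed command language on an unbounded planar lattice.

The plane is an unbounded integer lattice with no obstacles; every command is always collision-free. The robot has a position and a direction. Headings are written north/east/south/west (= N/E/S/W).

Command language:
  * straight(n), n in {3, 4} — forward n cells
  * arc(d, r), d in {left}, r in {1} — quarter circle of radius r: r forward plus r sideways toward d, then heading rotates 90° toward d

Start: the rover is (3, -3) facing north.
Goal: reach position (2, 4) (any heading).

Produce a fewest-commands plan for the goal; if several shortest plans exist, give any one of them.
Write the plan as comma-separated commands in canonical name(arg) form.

straight(3), straight(3), arc(left, 1)

t0: (3, -3) facing north
t=1 straight(3) ⇒ (3, 0) facing north
t=2 straight(3) ⇒ (3, 3) facing north
t=3 arc(left, 1) ⇒ (2, 4) facing west
shorter routes all fall short; 3 is best.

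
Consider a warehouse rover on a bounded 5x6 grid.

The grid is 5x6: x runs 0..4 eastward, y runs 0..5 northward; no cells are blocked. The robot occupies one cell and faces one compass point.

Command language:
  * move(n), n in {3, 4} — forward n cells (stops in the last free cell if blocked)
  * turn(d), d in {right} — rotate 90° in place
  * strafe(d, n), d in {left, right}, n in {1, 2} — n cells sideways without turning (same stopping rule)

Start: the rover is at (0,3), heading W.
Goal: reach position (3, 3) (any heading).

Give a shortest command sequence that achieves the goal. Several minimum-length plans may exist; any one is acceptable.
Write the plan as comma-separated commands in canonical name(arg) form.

turn(right), strafe(right, 1), strafe(right, 2)

from: at (0,3), heading W
t=1 turn(right) ⇒ at (0,3), heading N
t=2 strafe(right, 1) ⇒ at (1,3), heading N
t=3 strafe(right, 2) ⇒ at (3,3), heading N
no 2-step plan works, so 3 is optimal.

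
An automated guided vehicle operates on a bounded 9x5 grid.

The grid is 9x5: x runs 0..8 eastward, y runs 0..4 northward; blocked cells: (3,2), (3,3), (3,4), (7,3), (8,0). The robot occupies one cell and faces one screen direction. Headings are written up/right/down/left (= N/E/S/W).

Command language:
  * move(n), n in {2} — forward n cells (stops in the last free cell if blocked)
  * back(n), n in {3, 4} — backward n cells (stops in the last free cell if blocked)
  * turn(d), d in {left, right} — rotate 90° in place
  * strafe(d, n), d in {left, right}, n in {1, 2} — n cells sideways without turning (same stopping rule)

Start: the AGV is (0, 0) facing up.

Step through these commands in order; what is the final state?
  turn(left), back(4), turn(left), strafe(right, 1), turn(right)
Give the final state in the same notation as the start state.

t0: (0, 0) facing up
1. turn(left) → (0, 0) facing left
2. back(4) → (4, 0) facing left
3. turn(left) → (4, 0) facing down
4. strafe(right, 1) → (3, 0) facing down
5. turn(right) → (3, 0) facing left

(3, 0) facing left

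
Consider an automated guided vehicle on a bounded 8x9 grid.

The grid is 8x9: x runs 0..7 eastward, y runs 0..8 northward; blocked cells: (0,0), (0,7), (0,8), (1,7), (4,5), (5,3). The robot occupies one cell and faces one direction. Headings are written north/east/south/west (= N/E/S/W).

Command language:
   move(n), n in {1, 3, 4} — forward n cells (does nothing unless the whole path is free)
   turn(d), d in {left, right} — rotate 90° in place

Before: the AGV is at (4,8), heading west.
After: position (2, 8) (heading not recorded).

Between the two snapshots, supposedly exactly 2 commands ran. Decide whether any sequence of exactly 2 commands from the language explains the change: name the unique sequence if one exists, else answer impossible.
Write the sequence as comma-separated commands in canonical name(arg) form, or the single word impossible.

initial: at (4,8), heading west
1. move(1) → at (3,8), heading west
2. move(1) → at (2,8), heading west
no other 2-command option fits: unique.

move(1), move(1)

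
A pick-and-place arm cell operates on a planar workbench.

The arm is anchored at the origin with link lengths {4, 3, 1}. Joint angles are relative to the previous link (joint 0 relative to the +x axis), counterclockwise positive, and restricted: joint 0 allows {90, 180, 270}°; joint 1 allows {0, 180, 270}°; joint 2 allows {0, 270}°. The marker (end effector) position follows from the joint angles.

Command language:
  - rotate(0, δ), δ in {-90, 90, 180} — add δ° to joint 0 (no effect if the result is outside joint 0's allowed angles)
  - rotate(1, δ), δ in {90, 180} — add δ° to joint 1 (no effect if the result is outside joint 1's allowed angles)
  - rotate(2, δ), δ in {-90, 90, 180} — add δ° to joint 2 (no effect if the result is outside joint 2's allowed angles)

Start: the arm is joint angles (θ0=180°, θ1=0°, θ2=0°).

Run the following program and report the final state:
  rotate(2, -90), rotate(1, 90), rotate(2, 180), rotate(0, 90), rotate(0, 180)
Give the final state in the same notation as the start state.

initial: joint angles (θ0=180°, θ1=0°, θ2=0°)
1. rotate(2, -90) → joint angles (θ0=180°, θ1=0°, θ2=270°)
2. rotate(1, 90) → joint angles (θ0=180°, θ1=0°, θ2=270°)
3. rotate(2, 180) → joint angles (θ0=180°, θ1=0°, θ2=270°)
4. rotate(0, 90) → joint angles (θ0=270°, θ1=0°, θ2=270°)
5. rotate(0, 180) → joint angles (θ0=90°, θ1=0°, θ2=270°)

joint angles (θ0=90°, θ1=0°, θ2=270°)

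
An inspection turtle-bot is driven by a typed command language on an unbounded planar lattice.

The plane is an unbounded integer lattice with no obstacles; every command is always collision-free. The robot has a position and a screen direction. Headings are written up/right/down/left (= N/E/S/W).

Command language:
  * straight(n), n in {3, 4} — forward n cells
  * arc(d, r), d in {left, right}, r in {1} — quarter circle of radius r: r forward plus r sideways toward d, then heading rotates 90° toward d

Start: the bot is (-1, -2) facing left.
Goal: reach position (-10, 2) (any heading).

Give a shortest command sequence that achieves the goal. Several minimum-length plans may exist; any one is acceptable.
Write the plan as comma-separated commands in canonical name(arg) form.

straight(4), straight(4), arc(right, 1), straight(3)

begin: (-1, -2) facing left
step 1 (straight(4)): (-5, -2) facing left
step 2 (straight(4)): (-9, -2) facing left
step 3 (arc(right, 1)): (-10, -1) facing up
step 4 (straight(3)): (-10, 2) facing up
minimal: 4 command(s), checked below 4.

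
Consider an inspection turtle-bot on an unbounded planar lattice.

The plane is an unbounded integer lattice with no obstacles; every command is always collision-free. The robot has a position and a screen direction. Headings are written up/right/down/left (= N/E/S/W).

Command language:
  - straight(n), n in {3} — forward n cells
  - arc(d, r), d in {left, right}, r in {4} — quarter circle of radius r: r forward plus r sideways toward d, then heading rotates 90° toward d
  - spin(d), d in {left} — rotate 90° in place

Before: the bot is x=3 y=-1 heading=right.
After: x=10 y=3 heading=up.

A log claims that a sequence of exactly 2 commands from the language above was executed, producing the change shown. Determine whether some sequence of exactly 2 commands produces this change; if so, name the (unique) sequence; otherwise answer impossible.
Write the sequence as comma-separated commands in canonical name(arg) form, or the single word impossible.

key: cell and facing (now N) both changed — the 2 commands mix motion and turning
initial: x=3 y=-1 heading=right
step 1 (straight(3)): x=6 y=-1 heading=right
step 2 (arc(left, 4)): x=10 y=3 heading=up
no other 2-command option fits: unique.

straight(3), arc(left, 4)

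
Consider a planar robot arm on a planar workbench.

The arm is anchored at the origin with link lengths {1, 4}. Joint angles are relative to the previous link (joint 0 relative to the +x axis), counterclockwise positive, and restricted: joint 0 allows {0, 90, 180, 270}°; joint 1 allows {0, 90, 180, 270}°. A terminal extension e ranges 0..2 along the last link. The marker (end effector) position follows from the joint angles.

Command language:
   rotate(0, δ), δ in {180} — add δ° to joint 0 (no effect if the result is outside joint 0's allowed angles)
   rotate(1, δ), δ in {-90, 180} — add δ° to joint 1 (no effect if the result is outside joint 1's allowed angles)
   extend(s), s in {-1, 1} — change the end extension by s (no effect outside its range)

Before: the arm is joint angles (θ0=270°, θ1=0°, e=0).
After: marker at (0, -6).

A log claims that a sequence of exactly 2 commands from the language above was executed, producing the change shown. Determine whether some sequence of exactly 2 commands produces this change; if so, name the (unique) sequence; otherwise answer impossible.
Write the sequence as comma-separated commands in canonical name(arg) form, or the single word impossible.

extend(-1), extend(1)

key: order matters: swapping extend(-1) and extend(1) lands elsewhere
start: joint angles (θ0=270°, θ1=0°, e=0)
1. extend(-1) → joint angles (θ0=270°, θ1=0°, e=0)
2. extend(1) → joint angles (θ0=270°, θ1=0°, e=1)
no rival 2-sequence matches.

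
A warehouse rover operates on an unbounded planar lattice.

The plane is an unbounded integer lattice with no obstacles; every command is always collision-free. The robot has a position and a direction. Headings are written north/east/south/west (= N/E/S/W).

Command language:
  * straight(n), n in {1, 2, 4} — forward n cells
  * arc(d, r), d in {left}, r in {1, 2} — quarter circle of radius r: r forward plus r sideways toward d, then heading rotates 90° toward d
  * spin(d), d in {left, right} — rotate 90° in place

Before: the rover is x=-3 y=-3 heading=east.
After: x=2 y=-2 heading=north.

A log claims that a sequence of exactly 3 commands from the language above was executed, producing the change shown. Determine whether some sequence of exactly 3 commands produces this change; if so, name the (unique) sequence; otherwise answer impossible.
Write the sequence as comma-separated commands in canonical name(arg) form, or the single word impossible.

key: order matters: swapping straight(2) and arc(left, 1) lands elsewhere
start: x=-3 y=-3 heading=east
t=1 straight(2) ⇒ x=-1 y=-3 heading=east
t=2 straight(2) ⇒ x=1 y=-3 heading=east
t=3 arc(left, 1) ⇒ x=2 y=-2 heading=north
uniquely the one of 343 3-step routes that fits.

straight(2), straight(2), arc(left, 1)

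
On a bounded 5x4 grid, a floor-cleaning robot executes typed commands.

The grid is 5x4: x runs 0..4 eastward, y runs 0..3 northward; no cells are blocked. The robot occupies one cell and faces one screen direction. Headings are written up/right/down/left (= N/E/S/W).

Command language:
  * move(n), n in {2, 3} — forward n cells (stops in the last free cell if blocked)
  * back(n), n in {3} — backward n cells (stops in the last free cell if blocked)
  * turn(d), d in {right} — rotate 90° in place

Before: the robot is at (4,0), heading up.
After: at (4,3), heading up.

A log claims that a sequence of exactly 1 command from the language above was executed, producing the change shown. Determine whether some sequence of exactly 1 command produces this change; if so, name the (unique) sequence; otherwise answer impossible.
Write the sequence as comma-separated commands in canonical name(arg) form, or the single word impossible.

move(3)

key: heading stays N — the single command does not turn
t0: at (4,0), heading up
1. move(3) → at (4,3), heading up
uniquely the one of 4 1-step routes that fits.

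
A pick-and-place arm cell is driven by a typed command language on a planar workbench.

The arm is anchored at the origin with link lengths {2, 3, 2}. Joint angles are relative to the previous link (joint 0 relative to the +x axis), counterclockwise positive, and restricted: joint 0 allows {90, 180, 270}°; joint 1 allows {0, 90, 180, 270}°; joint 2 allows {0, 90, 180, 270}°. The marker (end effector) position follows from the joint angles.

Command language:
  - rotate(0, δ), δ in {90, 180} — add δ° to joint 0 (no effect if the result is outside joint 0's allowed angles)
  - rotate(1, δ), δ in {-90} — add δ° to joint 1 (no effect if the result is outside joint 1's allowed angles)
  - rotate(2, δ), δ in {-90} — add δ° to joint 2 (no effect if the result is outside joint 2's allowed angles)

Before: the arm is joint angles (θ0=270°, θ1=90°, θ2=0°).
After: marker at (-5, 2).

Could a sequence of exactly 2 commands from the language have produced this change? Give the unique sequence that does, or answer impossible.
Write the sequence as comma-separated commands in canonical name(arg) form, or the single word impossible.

rotate(0, 90), rotate(0, 180)

key: running rotate(0, 180) before rotate(0, 90) would end elsewhere — order is forced
initial: joint angles (θ0=270°, θ1=90°, θ2=0°)
t=1 rotate(0, 90) ⇒ joint angles (θ0=270°, θ1=90°, θ2=0°)
t=2 rotate(0, 180) ⇒ joint angles (θ0=90°, θ1=90°, θ2=0°)
all 16 alternatives checked — unique.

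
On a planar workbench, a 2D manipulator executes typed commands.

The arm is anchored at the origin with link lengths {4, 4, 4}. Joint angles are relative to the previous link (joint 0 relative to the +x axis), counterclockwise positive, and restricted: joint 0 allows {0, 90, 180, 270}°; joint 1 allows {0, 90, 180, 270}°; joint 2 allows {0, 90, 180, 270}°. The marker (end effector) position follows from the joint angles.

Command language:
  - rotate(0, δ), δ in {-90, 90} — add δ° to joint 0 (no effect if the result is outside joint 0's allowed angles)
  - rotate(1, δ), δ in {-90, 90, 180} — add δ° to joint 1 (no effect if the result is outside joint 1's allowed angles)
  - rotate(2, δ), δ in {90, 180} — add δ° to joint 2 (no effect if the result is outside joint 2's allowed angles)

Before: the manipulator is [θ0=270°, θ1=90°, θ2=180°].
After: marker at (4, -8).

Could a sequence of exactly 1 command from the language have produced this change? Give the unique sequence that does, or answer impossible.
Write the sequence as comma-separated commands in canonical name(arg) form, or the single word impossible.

begin: [θ0=270°, θ1=90°, θ2=180°]
t=1 rotate(2, 90) ⇒ [θ0=270°, θ1=90°, θ2=270°]
all 7 alternatives checked — unique.

rotate(2, 90)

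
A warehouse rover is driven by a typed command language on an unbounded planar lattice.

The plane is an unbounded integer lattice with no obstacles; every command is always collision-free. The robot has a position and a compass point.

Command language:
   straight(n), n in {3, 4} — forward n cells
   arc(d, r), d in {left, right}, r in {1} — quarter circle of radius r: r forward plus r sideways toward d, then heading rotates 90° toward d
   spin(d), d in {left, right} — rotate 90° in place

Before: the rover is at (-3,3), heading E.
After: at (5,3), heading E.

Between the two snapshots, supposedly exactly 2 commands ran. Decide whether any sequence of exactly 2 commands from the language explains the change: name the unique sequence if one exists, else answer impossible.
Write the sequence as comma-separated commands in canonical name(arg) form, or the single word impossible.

key: still facing E at the end — nothing in the sequence rotates
from: at (-3,3), heading E
1. straight(4) → at (1,3), heading E
2. straight(4) → at (5,3), heading E
uniquely the one of 36 2-step routes that fits.

straight(4), straight(4)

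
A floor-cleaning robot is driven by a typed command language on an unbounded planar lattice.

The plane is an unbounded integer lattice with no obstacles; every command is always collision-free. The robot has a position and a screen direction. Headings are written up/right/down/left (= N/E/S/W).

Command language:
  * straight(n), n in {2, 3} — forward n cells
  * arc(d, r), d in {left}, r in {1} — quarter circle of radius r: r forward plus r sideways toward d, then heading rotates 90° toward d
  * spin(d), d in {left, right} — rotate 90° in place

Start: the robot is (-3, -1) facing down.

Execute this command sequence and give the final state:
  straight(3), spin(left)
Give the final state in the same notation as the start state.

start: (-3, -1) facing down
1. straight(3) → (-3, -4) facing down
2. spin(left) → (-3, -4) facing right

(-3, -4) facing right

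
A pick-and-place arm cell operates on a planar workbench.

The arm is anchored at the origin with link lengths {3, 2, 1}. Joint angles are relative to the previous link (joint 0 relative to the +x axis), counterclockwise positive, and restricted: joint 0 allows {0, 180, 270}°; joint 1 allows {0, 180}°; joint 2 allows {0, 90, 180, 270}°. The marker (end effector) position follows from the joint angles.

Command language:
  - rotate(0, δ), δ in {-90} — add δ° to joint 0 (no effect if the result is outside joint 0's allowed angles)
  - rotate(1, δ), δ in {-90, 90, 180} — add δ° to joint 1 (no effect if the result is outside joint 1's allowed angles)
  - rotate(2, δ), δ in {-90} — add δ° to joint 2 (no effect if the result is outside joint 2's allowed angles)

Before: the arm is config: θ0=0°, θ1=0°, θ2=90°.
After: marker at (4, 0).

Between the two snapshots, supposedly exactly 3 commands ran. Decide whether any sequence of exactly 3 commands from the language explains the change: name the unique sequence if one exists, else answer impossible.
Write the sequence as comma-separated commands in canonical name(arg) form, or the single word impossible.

rotate(2, -90), rotate(2, -90), rotate(2, -90)

start: config: θ0=0°, θ1=0°, θ2=90°
t=1 rotate(2, -90) ⇒ config: θ0=0°, θ1=0°, θ2=0°
t=2 rotate(2, -90) ⇒ config: θ0=0°, θ1=0°, θ2=270°
t=3 rotate(2, -90) ⇒ config: θ0=0°, θ1=0°, θ2=180°
no rival 3-sequence matches.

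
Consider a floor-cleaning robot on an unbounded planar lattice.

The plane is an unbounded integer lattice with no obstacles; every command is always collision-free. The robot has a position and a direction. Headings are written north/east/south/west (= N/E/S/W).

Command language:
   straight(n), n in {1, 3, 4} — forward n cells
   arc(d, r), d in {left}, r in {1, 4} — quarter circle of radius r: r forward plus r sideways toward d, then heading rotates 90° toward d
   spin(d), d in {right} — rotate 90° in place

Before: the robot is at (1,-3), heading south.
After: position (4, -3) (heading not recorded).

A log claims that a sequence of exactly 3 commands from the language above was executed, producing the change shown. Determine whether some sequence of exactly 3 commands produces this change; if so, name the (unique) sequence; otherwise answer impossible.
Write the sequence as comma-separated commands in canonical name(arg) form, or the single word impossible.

arc(left, 1), straight(1), arc(left, 1)

from: at (1,-3), heading south
t=1 arc(left, 1) ⇒ at (2,-4), heading east
t=2 straight(1) ⇒ at (3,-4), heading east
t=3 arc(left, 1) ⇒ at (4,-3), heading north
uniquely the one of 216 3-step routes that fits.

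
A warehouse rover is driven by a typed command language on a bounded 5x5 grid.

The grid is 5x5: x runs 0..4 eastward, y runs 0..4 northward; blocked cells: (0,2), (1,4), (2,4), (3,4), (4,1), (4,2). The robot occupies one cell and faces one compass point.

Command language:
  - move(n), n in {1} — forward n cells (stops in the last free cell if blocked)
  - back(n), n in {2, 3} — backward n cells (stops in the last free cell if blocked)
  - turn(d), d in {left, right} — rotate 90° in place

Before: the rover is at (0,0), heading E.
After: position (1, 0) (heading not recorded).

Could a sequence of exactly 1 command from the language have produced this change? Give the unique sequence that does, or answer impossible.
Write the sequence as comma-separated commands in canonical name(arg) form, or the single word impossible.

move(1)

initial: at (0,0), heading E
step 1 (move(1)): at (1,0), heading E
all 5 alternatives checked — unique.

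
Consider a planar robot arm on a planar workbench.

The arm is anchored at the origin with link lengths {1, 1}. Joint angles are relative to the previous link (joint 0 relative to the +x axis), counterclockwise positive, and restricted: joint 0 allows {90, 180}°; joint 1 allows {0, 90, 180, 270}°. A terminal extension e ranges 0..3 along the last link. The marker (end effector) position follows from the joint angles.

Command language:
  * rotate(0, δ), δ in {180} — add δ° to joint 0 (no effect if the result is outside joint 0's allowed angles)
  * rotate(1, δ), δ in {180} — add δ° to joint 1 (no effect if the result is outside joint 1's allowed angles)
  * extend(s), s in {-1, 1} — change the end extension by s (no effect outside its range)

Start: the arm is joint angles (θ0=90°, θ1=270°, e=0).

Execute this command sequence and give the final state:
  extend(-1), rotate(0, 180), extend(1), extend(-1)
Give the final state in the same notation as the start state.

joint angles (θ0=90°, θ1=270°, e=0)

initial: joint angles (θ0=90°, θ1=270°, e=0)
[1] after extend(-1): joint angles (θ0=90°, θ1=270°, e=0)
[2] after rotate(0, 180): joint angles (θ0=90°, θ1=270°, e=0)
[3] after extend(1): joint angles (θ0=90°, θ1=270°, e=1)
[4] after extend(-1): joint angles (θ0=90°, θ1=270°, e=0)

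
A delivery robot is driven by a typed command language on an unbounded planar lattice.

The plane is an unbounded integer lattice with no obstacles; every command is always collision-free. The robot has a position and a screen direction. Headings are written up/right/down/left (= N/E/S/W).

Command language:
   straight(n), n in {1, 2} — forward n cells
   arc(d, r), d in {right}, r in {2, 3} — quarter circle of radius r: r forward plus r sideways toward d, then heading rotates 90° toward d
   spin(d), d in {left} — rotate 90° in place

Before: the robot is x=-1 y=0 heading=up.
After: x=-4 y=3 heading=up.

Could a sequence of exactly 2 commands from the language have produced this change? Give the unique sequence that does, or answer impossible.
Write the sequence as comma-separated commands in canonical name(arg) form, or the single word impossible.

spin(left), arc(right, 3)

key: running arc(right, 3) before spin(left) would end elsewhere — order is forced
start: x=-1 y=0 heading=up
[1] after spin(left): x=-1 y=0 heading=left
[2] after arc(right, 3): x=-4 y=3 heading=up
no other 2-command option fits: unique.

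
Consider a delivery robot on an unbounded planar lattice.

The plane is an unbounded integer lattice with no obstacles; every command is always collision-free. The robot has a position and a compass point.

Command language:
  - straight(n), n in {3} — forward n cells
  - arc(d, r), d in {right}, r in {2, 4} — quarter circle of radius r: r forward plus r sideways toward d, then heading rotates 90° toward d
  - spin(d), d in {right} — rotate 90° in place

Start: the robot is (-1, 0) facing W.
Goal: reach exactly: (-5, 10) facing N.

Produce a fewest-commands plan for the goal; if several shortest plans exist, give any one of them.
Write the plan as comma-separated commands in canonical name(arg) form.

arc(right, 4), straight(3), straight(3)

start: (-1, 0) facing W
1. arc(right, 4) → (-5, 4) facing N
2. straight(3) → (-5, 7) facing N
3. straight(3) → (-5, 10) facing N
shorter routes all fall short; 3 is best.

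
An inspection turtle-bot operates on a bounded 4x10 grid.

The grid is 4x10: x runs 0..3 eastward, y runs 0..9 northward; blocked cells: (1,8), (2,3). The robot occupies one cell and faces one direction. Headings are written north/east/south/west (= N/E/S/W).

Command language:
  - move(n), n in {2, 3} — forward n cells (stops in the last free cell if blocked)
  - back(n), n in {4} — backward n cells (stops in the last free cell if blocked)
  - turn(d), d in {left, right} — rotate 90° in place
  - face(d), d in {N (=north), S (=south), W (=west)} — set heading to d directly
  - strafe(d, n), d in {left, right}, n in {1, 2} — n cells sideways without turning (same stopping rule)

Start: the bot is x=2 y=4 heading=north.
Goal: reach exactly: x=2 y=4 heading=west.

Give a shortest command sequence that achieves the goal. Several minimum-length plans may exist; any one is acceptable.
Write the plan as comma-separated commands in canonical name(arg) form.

initial: x=2 y=4 heading=north
t=1 turn(left) ⇒ x=2 y=4 heading=west
nothing shorter than 1 reaches the goal.

turn(left)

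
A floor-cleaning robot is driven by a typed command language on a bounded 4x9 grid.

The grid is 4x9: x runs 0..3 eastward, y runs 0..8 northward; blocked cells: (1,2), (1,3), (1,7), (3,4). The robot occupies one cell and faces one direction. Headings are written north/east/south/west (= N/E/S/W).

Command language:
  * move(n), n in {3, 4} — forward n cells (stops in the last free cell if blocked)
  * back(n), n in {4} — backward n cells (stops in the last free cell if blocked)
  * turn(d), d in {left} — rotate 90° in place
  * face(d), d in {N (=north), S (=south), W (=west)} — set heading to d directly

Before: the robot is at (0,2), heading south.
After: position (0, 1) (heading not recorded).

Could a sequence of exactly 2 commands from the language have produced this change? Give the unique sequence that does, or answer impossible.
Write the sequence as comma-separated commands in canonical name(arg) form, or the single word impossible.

impossible

every 2-command combo misses the target.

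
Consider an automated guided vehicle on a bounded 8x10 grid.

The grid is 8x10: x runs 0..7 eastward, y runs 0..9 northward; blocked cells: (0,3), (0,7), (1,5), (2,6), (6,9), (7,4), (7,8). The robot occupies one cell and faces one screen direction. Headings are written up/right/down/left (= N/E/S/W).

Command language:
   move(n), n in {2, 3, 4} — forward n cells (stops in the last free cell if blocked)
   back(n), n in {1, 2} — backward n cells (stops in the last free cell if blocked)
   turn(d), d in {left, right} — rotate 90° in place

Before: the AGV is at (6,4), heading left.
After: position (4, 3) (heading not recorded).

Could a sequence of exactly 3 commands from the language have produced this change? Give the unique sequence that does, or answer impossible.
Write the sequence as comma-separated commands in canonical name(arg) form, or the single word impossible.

key: order matters: swapping move(2) and back(1) lands elsewhere
start: at (6,4), heading left
1. move(2) → at (4,4), heading left
2. turn(right) → at (4,4), heading up
3. back(1) → at (4,3), heading up
no other 3-command option fits: unique.

move(2), turn(right), back(1)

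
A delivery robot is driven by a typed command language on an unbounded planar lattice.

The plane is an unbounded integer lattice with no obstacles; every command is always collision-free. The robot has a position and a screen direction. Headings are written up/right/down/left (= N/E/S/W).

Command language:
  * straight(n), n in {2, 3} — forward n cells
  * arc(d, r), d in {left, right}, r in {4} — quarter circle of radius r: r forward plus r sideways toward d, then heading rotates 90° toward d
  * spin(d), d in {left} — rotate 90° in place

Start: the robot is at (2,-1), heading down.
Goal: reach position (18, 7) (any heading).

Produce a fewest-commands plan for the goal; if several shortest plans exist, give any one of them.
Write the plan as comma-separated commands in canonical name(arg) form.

arc(left, 4), arc(left, 4), arc(right, 4), arc(left, 4)

t0: at (2,-1), heading down
1. arc(left, 4) → at (6,-5), heading right
2. arc(left, 4) → at (10,-1), heading up
3. arc(right, 4) → at (14,3), heading right
4. arc(left, 4) → at (18,7), heading up
nothing shorter than 4 reaches the goal.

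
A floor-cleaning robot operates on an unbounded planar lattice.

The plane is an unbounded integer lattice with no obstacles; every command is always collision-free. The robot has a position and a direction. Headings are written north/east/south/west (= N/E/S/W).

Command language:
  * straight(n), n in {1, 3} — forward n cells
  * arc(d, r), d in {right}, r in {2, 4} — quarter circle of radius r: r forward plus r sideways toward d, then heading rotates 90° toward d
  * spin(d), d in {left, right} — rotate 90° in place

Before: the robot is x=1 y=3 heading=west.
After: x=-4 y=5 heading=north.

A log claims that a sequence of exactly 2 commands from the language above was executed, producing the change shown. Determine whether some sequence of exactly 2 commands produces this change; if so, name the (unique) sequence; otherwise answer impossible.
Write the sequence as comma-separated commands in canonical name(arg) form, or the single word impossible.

straight(3), arc(right, 2)

key: cell and facing (now N) both changed — the 2 commands mix motion and turning
from: x=1 y=3 heading=west
t=1 straight(3) ⇒ x=-2 y=3 heading=west
t=2 arc(right, 2) ⇒ x=-4 y=5 heading=north
all 36 alternatives checked — unique.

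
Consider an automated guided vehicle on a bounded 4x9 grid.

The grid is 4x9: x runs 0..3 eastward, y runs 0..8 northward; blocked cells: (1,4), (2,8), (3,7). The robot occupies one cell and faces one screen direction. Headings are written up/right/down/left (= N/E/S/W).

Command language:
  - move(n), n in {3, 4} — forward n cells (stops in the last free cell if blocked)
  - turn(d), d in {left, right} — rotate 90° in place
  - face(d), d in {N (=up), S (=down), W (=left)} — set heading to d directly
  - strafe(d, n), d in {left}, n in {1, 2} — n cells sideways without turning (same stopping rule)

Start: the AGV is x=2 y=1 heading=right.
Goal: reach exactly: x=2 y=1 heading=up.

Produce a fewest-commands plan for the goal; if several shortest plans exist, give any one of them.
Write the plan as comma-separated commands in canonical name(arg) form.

face(N)

from: x=2 y=1 heading=right
[1] after face(N): x=2 y=1 heading=up
shorter routes all fall short; 1 is best.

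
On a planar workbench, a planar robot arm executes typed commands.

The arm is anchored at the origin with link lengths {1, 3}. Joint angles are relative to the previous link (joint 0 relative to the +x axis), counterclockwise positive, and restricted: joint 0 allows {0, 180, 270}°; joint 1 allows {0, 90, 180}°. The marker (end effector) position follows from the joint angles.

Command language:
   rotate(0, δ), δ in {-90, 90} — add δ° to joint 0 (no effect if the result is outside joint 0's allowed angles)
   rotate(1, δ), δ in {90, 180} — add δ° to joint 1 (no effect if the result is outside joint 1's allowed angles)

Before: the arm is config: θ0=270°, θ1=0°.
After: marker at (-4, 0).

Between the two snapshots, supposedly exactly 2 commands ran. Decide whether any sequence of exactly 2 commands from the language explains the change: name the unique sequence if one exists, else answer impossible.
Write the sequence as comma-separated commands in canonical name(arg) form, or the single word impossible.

t0: config: θ0=270°, θ1=0°
t=1 rotate(0, -90) ⇒ config: θ0=180°, θ1=0°
t=2 rotate(0, -90) ⇒ config: θ0=180°, θ1=0°
no other 2-command option fits: unique.

rotate(0, -90), rotate(0, -90)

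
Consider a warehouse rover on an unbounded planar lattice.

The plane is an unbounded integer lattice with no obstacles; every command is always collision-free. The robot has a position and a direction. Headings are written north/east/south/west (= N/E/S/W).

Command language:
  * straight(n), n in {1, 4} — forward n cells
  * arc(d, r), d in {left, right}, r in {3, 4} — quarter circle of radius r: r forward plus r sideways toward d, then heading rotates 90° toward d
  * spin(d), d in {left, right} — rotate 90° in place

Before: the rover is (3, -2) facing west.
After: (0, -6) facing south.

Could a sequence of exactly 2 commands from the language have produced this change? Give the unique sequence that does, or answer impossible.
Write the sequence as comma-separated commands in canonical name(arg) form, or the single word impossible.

arc(left, 3), straight(1)

key: order matters: swapping arc(left, 3) and straight(1) lands elsewhere
from: (3, -2) facing west
1. arc(left, 3) → (0, -5) facing south
2. straight(1) → (0, -6) facing south
no rival 2-sequence matches.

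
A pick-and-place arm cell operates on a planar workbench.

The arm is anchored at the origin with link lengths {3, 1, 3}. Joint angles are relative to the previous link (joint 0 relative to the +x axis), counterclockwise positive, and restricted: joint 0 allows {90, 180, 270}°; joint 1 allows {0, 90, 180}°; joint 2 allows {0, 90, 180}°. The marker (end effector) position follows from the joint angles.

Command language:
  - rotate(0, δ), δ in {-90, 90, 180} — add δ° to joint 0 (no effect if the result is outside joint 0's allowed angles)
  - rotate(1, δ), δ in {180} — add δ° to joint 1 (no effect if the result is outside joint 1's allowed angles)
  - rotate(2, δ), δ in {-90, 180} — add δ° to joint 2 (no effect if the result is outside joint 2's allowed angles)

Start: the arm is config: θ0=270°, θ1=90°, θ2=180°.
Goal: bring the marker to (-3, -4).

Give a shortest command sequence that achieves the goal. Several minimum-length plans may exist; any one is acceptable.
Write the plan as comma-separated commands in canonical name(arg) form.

begin: config: θ0=270°, θ1=90°, θ2=180°
[1] after rotate(2, 180): config: θ0=270°, θ1=90°, θ2=0°
[2] after rotate(0, -90): config: θ0=180°, θ1=90°, θ2=0°
nothing shorter than 2 reaches the goal.

rotate(2, 180), rotate(0, -90)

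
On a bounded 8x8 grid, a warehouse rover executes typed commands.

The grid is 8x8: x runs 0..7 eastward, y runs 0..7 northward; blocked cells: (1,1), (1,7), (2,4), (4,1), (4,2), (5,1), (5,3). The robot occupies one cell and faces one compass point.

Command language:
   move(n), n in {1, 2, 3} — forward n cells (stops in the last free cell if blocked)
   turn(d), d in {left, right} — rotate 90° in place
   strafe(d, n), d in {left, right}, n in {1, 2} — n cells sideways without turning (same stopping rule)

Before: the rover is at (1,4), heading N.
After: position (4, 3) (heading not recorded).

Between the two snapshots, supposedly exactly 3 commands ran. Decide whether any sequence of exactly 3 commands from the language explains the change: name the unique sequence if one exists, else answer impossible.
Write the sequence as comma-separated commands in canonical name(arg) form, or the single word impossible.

turn(right), strafe(right, 1), move(3)

key: running move(3) before turn(right) would end elsewhere — order is forced
t0: at (1,4), heading N
step 1 (turn(right)): at (1,4), heading E
step 2 (strafe(right, 1)): at (1,3), heading E
step 3 (move(3)): at (4,3), heading E
no other 3-command option fits: unique.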